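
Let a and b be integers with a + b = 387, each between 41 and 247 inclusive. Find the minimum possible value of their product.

34580

Since a + b is fixed, pushing one of them to its bound minimizes the product.
At the endpoint a = 140, b = 387 − 140 = 247, so ab = 140 × 247 = 34580.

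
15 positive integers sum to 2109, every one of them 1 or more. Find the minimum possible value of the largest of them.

Some value must be at least ⌈2109/15⌉ = 141, since 15 × 140 = 2100 < 2109.
Taking 6 copies of 140 and 9 copies of 141 gives exactly 2109, so 141 is attained.

141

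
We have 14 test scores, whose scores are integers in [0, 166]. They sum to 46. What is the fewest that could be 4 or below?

5

If only k of them are at most 4, the other 14 − k are at least 5, so the total is at least (14 − k)·5 + k·0.
This is ≤ 46, so (14 − k)·5 + 0k ≤ 46, which gives k ≥ 5.
Exactly 5 works: 5 values at 0 and 9 at 5 total 45; raise one of the low values by 1 (still ≤ 4) to hit 46.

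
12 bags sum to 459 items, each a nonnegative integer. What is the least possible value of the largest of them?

If every one of the 12 were at most 38, the total would be at most 12 × 38 = 456 < 459.
Equality holds with 3 values of 39 and 9 values of 38.

39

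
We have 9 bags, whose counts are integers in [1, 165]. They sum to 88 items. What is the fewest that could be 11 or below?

2

Let j be the number exceeding 11. Then the total is ≥ 12·j + 1·(9 − j) = 9 + 11j.
So 11j ≤ 79 and j ≤ 7; hence at least 9 − 7 = 2 are ≤ 11.
Exactly 2 works: 2 values at 1 and 7 at 12 total 86; raise one of the low values by 2 (still ≤ 11) to hit 88.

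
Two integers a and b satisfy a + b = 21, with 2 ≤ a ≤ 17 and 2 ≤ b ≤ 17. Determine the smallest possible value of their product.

68

ab = a(21 − a) is concave in a, so over [4, 17] it is minimized at an endpoint.
At the endpoint a = 4, b = 21 − 4 = 17, so ab = 4 × 17 = 68.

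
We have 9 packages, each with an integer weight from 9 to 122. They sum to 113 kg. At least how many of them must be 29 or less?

If only k of them are at most 29, the other 9 − k are at least 30, so the total is at least (9 − k)·30 + k·9.
This is ≤ 113, so (9 − k)·30 + 9k ≤ 113, which gives k ≥ 8.
Exactly 8 works: 8 values at 9 and 1 at 30 total 102; raise one of the low values by 11 (still ≤ 29) to hit 113.

8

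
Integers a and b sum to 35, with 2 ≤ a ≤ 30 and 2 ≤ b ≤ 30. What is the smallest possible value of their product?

150

Since a + b is fixed, pushing one of them to its bound minimizes the product.
The extreme feasible split is a = 5, b = 30, giving ab = 150.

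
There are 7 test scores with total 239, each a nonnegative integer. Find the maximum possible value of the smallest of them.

34

If every one of the 7 were at least 35, the total would be at least 7 × 35 = 245 > 239.
Equality holds with 6 values of 34 and 1 value of 35.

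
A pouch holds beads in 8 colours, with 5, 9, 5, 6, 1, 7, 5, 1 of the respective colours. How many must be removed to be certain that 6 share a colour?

In the worst case you take as many as possible of each colour without reaching 6: 5 + 5 + 5 + 5 + 1 + 5 + 5 + 1 = 32.
The next one must give 6 of some colour, so 32 + 1 = 33.

33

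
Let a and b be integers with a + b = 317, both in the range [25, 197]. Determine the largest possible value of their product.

For a fixed sum, the product ab is largest when a and b are as close as possible.
Taking a = 158 and b = 159 (both in [25, 197]) gives ab = 25122.

25122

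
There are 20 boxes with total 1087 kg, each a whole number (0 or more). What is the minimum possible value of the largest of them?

The average is 1087/20 > 54, so not all 20 can be 54 or less; the largest is ≥ 55.
Equality holds with 7 values of 55 and 13 values of 54.

55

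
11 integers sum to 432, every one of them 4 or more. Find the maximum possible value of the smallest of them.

The 11 values sum to 432, so their minimum is at most ⌊432/11⌋ = 39.
Equality holds with 8 values of 39 and 3 values of 40.

39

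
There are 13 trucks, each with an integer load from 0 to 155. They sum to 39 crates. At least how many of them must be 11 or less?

10

Let j be the number exceeding 11. Then the total is ≥ 12·j + 0·(13 − j) = 0 + 12j.
So 12j ≤ 39 and j ≤ 3; hence at least 13 − 3 = 10 are ≤ 11.
Exactly 10 works: 10 values at 0 and 3 at 12 total 36; raise one of the low values by 3 (still ≤ 11) to hit 39.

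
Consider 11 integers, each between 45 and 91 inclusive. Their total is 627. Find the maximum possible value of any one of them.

Maximizing one value means minimizing the remaining 10.
The other 10 contribute at least 10 × 45 = 450, leaving at most 627 − 450 = 177.
But each integer is capped at 91, so the maximum is 91.
Achievable: one at 91 and the other 10 totalling 536, which fits since 10 × 45 ≤ 536 ≤ 10 × 91.

91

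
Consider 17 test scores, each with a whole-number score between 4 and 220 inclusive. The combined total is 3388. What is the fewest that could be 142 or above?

13

Each value short of 142 is at most 141, costing at least 220 − 141 = 79 against the maximum total of 3740.
We can afford to lose at most 3740 − 3388 = 352, so at most ⌊352/79⌋ = 4 fall short, and at least 13 are ≥ 142.
Exactly 13 works: 13 values at 220 and 4 at 141 total 3424; lower one of the high values by 36 (still ≥ 142) to hit 3388.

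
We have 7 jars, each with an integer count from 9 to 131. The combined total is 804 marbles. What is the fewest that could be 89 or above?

5

If only k of them are at least 89, the other 7 − k are at most 88, so the total is at most k·131 + (7 − k)·88.
This must reach 804, so k·131 + (7 − k)·88 ≥ 804, giving k ≥ 5.
Exactly 5 works: 5 values at 131 and 2 at 88 total 831; lower one of the high values by 27 (still ≥ 89) to hit 804.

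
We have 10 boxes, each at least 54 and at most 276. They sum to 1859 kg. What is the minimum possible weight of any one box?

Minimizing one value means maximizing the remaining 9.
The other 9 can take up 9 × 276 = 2484 ≥ 1859 − 54, so one box can sit at its floor of 54.
Achievable: one at 54 and the other 9 totalling 1805, which fits since 9 × 54 ≤ 1805 ≤ 9 × 276.

54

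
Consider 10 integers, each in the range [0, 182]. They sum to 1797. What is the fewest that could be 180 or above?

3

Suppose at most 10 − j of them reach 180; then j values are ≤ 179 and the rest ≤ 182.
The total is then ≤ 179·j + 182·(10 − j) = 1820 − 3j. For this to be ≥ 1797 we need j ≤ 7, so at least 10 − 7 = 3 must reach 180.
Exactly 3 works: 3 values at 182 and 7 at 179 total 1799; lower one of the high values by 2 (still ≥ 180) to hit 1797.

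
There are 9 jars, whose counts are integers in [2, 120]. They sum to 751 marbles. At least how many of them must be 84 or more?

1

Each value short of 84 is at most 83, costing at least 120 − 83 = 37 against the maximum total of 1080.
We can afford to lose at most 1080 − 751 = 329, so at most ⌊329/37⌋ = 8 fall short, and at least 1 are ≥ 84.
Exactly 1 works: 1 value at 120 and 8 at 83 total 784; lower one of the high values by 33 (still ≥ 84) to hit 751.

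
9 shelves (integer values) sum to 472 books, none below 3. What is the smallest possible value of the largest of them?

The average is 472/9 > 52, so not all 9 can be 52 or less; the largest is ≥ 53.
Equality holds with 4 values of 53 and 5 values of 52.

53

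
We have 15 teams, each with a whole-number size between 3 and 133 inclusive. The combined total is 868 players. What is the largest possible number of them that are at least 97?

8

Suppose k of them are at least 97. Those contribute at least 97 each and the other 15 − k at least 3 each.
So the total is at least 97k + 3(15 − k) = 45 + 94k. This must be ≤ 868, giving k ≤ 8.
k = 8 is achieved by 8 values at 97 and 7 at 3, total 797; add 71 to one value (staying below 97) to reach 868.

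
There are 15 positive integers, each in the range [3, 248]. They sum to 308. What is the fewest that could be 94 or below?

If only k of them are at most 94, the other 15 − k are at least 95, so the total is at least (15 − k)·95 + k·3.
This is ≤ 308, so (15 − k)·95 + 3k ≤ 308, which gives k ≥ 13.
Exactly 13 works: 13 values at 3 and 2 at 95 total 229; raise one of the low values by 79 (still ≤ 94) to hit 308.

13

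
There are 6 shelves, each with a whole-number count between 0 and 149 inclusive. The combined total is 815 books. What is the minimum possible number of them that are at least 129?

3

Suppose at most 6 − j of them reach 129; then j values are ≤ 128 and the rest ≤ 149.
The total is then ≤ 128·j + 149·(6 − j) = 894 − 21j. For this to be ≥ 815 we need j ≤ 3, so at least 6 − 3 = 3 must reach 129.
Exactly 3 works: 3 values at 149 and 3 at 128 total 831; lower one of the high values by 16 (still ≥ 129) to hit 815.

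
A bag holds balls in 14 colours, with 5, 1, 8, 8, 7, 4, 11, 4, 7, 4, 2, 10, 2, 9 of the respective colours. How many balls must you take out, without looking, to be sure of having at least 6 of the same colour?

In the worst case you take as many as possible of each colour without reaching 6: 5 + 1 + 5 + 5 + 5 + 4 + 5 + 4 + 5 + 4 + 2 + 5 + 2 + 5 = 57.
The next one must give 6 of some colour, so 57 + 1 = 58.

58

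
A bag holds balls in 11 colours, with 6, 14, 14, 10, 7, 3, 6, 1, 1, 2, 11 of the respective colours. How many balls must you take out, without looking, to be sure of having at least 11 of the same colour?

In the worst case you take as many as possible of each colour without reaching 11: 6 + 10 + 10 + 10 + 7 + 3 + 6 + 1 + 1 + 2 + 10 = 66.
The next one must give 11 of some colour, so 66 + 1 = 67.

67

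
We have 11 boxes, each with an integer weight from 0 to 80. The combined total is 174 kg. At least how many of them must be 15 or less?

1

Each value above 15 is at least 16, contributing at least 16 − 0 = 16 above the floor 0.
The sum exceeds the floor total 0 by 174, so at most ⌊174/16⌋ = 10 exceed 15, and at least 1 are ≤ 15.
Exactly 1 works: 1 value at 0 and 10 at 16 total 160; raise one of the low values by 14 (still ≤ 15) to hit 174.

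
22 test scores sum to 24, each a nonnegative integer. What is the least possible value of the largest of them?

2

If every one of the 22 were at most 1, the total would be at most 22 × 1 = 22 < 24.
Achievable: 2 of them at 2 and 20 at 1 total 24.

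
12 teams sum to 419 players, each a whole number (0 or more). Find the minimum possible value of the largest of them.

35

Some value must be at least ⌈419/12⌉ = 35, since 12 × 34 = 408 < 419.
Achievable: 11 of them at 35 and 1 at 34 total 419.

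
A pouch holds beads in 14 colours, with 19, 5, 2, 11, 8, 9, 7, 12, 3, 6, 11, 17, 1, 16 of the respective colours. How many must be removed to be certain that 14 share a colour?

In the worst case you take as many as possible of each colour without reaching 14: 13 + 5 + 2 + 11 + 8 + 9 + 7 + 12 + 3 + 6 + 11 + 13 + 1 + 13 = 114.
The next one must give 14 of some colour, so 114 + 1 = 115.

115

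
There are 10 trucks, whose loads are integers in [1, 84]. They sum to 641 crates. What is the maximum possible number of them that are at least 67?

With k values at 67 or above and the rest at least 1, the sum is at least 10 + 66k.
Since the sum is 641, we need 66k ≤ 631, i.e. k ≤ 9.
k = 9 is achieved by 9 values at 67 and 1 at 1, total 604; add 37 to one value (staying below 67) to reach 641.

9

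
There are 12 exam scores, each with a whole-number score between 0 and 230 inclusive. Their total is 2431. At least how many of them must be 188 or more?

If only k of them are at least 188, the other 12 − k are at most 187, so the total is at most k·230 + (12 − k)·187.
This must reach 2431, so k·230 + (12 − k)·187 ≥ 2431, giving k ≥ 5.
Exactly 5 works: 5 values at 230 and 7 at 187 total 2459; lower one of the high values by 28 (still ≥ 188) to hit 2431.

5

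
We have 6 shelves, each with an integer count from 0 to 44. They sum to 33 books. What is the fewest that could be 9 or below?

Let j be the number exceeding 9. Then the total is ≥ 10·j + 0·(6 − j) = 0 + 10j.
So 10j ≤ 33 and j ≤ 3; hence at least 6 − 3 = 3 are ≤ 9.
Exactly 3 works: 3 values at 0 and 3 at 10 total 30; raise one of the low values by 3 (still ≤ 9) to hit 33.

3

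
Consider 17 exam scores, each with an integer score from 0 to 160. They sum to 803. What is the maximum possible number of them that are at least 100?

With k values at 100 or above and the rest at least 0, the sum is at least 0 + 100k.
Since the sum is 803, we need 100k ≤ 803, i.e. k ≤ 8.
k = 8 is achieved by 8 values at 100 and 9 at 0, total 800; add 3 to one value (staying below 100) to reach 803.

8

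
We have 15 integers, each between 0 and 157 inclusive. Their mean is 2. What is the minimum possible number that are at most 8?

The total is 15 × 2 = 30.
Let j be the number exceeding 8. Then the total is ≥ 9·j + 0·(15 − j) = 0 + 9j.
So 9j ≤ 30 and j ≤ 3; hence at least 15 − 3 = 12 are ≤ 8.
Exactly 12 works: 12 values at 0 and 3 at 9 total 27; raise one of the low values by 3 (still ≤ 8) to hit 30.

12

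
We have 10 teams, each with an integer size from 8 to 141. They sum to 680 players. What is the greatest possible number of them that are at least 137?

With k values at 137 or above and the rest at least 8, the sum is at least 80 + 129k.
Since the sum is 680, we need 129k ≤ 600, i.e. k ≤ 4.
k = 4 is achieved by 4 values at 137 and 6 at 8, total 596; add 84 to one value (staying below 137) to reach 680.

4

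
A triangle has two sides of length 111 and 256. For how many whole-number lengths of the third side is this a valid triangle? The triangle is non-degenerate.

221

The triangle inequality gives |111 − 256| < c < 111 + 256, i.e. 145 < c < 367.
So c can be any integer from 146 to 366: 221 values.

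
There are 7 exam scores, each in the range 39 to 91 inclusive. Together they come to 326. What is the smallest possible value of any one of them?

39

To make one score as small as possible, make the other 6 as large as possible.
The other 6 can take up 6 × 91 = 546 ≥ 326 − 39, so one score can sit at its floor of 39.
Achievable: one at 39 and the other 6 totalling 287, which fits since 6 × 39 ≤ 287 ≤ 6 × 91.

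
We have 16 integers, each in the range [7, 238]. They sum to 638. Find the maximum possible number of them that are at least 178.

Suppose k of them are at least 178. Those contribute at least 178 each and the other 16 − k at least 7 each.
So the total is at least 178k + 7(16 − k) = 112 + 171k. This must be ≤ 638, giving k ≤ 3.
k = 3 is achieved by 3 values at 178 and 13 at 7, total 625; add 13 to one value (staying below 178) to reach 638.

3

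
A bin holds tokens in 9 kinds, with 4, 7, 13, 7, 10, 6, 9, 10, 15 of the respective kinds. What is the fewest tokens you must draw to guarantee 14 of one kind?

In the worst case you take as many as possible of each kind without reaching 14: 4 + 7 + 13 + 7 + 10 + 6 + 9 + 10 + 13 = 79.
The next one must give 14 of some kind, so 79 + 1 = 80.

80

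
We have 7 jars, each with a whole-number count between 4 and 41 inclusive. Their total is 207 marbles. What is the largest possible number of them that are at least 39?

With k values at 39 or above and the rest at least 4, the sum is at least 28 + 35k.
Since the sum is 207, we need 35k ≤ 179, i.e. k ≤ 5.
k = 5 is achieved by 5 values at 39 and 2 at 4, total 203; add 4 to one value (staying below 39) to reach 207.

5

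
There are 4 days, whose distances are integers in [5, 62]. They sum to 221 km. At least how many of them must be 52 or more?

If only k of them are at least 52, the other 4 − k are at most 51, so the total is at most k·62 + (4 − k)·51.
This must reach 221, so k·62 + (4 − k)·51 ≥ 221, giving k ≥ 2.
Exactly 2 works: 2 values at 62 and 2 at 51 total 226; lower one of the high values by 5 (still ≥ 52) to hit 221.

2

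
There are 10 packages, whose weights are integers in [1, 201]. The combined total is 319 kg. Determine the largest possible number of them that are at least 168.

With k values at 168 or above and the rest at least 1, the sum is at least 10 + 167k.
Since the sum is 319, we need 167k ≤ 309, i.e. k ≤ 1.
k = 1 is achieved by 1 value at 168 and 9 at 1, total 177; add 142 to one value (staying below 168) to reach 319.

1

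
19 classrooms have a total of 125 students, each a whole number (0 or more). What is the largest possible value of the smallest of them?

6

The 19 values sum to 125, so their minimum is at most ⌊125/19⌋ = 6.
Equality holds with 8 values of 6 and 11 values of 7.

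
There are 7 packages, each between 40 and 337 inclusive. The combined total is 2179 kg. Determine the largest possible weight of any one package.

To make one package as large as possible, make the other 6 as small as possible.
The other 6 contribute at least 6 × 40 = 240, leaving at most 2179 − 240 = 1939.
But each package is capped at 337, so the maximum is 337.
Achievable: one at 337 and the other 6 totalling 1842, which fits since 6 × 40 ≤ 1842 ≤ 6 × 337.

337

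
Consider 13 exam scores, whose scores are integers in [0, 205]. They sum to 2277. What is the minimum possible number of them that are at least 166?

4

Each value short of 166 is at most 165, costing at least 205 − 165 = 40 against the maximum total of 2665.
We can afford to lose at most 2665 − 2277 = 388, so at most ⌊388/40⌋ = 9 fall short, and at least 4 are ≥ 166.
Exactly 4 works: 4 values at 205 and 9 at 165 total 2305; lower one of the high values by 28 (still ≥ 166) to hit 2277.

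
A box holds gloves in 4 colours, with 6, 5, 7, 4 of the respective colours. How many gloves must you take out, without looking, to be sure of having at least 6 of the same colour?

In the worst case you take as many as possible of each colour without reaching 6: 5 + 5 + 5 + 4 = 19.
The next one must give 6 of some colour, so 19 + 1 = 20.

20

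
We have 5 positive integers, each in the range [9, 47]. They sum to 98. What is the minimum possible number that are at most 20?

1

Each value above 20 is at least 21, contributing at least 21 − 9 = 12 above the floor 9.
The sum exceeds the floor total 45 by 53, so at most ⌊53/12⌋ = 4 exceed 20, and at least 1 are ≤ 20.
Exactly 1 works: 1 value at 9 and 4 at 21 total 93; raise one of the low values by 5 (still ≤ 20) to hit 98.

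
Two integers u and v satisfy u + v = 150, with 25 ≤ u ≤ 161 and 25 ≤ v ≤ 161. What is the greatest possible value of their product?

5625

With u + v fixed, uv peaks when the two are closest together.
Taking u = 75 and v = 75 (both in [25, 161]) gives uv = 5625.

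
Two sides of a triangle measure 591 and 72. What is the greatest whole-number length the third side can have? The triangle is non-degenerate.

662

The third side must be less than 591 + 72 = 663.
The largest integer below 663 is 662.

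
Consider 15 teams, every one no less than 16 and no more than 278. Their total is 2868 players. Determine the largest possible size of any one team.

278

To make one team as large as possible, make the other 14 as small as possible.
The other 14 contribute at least 14 × 16 = 224, leaving at most 2868 − 224 = 2644.
But each team is capped at 278, so the maximum is 278.
Achievable: one at 278 and the other 14 totalling 2590, which fits since 14 × 16 ≤ 2590 ≤ 14 × 278.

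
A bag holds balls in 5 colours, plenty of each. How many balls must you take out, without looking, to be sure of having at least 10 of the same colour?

46

You could draw 9 of every colour without reaching 10 of any — 45 in all.
One more forces 10 of some colour, so 45 + 1 = 46.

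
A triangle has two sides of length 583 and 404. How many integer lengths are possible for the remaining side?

807

The triangle inequality gives |583 − 404| < c < 583 + 404, i.e. 179 < c < 987.
So c can be any integer from 180 to 986: 807 values.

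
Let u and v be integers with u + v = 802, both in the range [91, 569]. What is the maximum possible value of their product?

uv = u(802 − u) is maximized when u is as near 802/2 as the bounds allow.
Taking u = 401 and v = 401 (both in [91, 569]) gives uv = 160801.

160801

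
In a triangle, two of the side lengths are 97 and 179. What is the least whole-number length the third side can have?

The third side must exceed |97 − 179| = 82.
The smallest integer above 82 is 83.

83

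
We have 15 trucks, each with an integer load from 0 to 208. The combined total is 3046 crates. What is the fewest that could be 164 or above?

Suppose at most 15 − j of them reach 164; then j values are ≤ 163 and the rest ≤ 208.
The total is then ≤ 163·j + 208·(15 − j) = 3120 − 45j. For this to be ≥ 3046 we need j ≤ 1, so at least 15 − 1 = 14 must reach 164.
Exactly 14 works: 14 values at 208 and 1 at 163 total 3075; lower one of the high values by 29 (still ≥ 164) to hit 3046.

14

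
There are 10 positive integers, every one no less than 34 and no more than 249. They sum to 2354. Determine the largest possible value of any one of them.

Maximizing one value means minimizing the remaining 9.
The other 9 contribute at least 9 × 34 = 306, leaving at most 2354 − 306 = 2048.
But each integer is capped at 249, so the maximum is 249.
Achievable: one at 249 and the other 9 totalling 2105, which fits since 9 × 34 ≤ 2105 ≤ 9 × 249.

249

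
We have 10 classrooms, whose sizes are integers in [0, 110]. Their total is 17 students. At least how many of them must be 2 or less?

5

Each value above 2 is at least 3, contributing at least 3 − 0 = 3 above the floor 0.
The sum exceeds the floor total 0 by 17, so at most ⌊17/3⌋ = 5 exceed 2, and at least 5 are ≤ 2.
Exactly 5 works: 5 values at 0 and 5 at 3 total 15; raise one of the low values by 2 (still ≤ 2) to hit 17.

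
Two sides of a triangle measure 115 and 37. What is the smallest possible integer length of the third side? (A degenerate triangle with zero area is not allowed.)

79

The third side must exceed |115 − 37| = 78.
The smallest integer above 78 is 79.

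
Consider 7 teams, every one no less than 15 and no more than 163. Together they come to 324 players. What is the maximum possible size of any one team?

To make one team as large as possible, make the other 6 as small as possible.
The other 6 contribute at least 6 × 15 = 90, leaving at most 324 − 90 = 234.
But each team is capped at 163, so the maximum is 163.
Achievable: one at 163 and the other 6 totalling 161, which fits since 6 × 15 ≤ 161 ≤ 6 × 163.

163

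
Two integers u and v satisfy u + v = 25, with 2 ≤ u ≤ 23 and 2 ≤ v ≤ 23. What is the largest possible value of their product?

156

With u + v fixed, uv peaks when the two are closest together.
Taking u = 12 and v = 13 (both in [2, 23]) gives uv = 156.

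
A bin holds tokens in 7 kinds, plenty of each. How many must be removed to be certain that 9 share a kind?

57

You could draw 8 of every kind without reaching 9 of any — 56 in all.
One more forces 9 of some kind, so 56 + 1 = 57.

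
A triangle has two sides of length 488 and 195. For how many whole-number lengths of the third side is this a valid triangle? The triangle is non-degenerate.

389

The triangle inequality gives |488 − 195| < c < 488 + 195, i.e. 293 < c < 683.
So c can be any integer from 294 to 682: 389 values.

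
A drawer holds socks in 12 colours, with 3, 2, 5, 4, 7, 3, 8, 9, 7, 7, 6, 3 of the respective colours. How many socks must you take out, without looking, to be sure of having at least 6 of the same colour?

In the worst case you take as many as possible of each colour without reaching 6: 3 + 2 + 5 + 4 + 5 + 3 + 5 + 5 + 5 + 5 + 5 + 3 = 50.
The next one must give 6 of some colour, so 50 + 1 = 51.

51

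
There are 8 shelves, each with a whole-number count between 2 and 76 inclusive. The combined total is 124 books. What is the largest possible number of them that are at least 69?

With k values at 69 or above and the rest at least 2, the sum is at least 16 + 67k.
Since the sum is 124, we need 67k ≤ 108, i.e. k ≤ 1.
k = 1 is achieved by 1 value at 69 and 7 at 2, total 83; add 41 to one value (staying below 69) to reach 124.

1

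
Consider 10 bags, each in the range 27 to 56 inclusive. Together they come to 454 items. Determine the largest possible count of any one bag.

Maximizing one value means minimizing the remaining 9.
The other 9 contribute at least 9 × 27 = 243, leaving at most 454 − 243 = 211.
But each bag is capped at 56, so the maximum is 56.
Achievable: one at 56 and the other 9 totalling 398, which fits since 9 × 27 ≤ 398 ≤ 9 × 56.

56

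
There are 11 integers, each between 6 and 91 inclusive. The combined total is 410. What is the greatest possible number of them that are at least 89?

Suppose k of them are at least 89. Those contribute at least 89 each and the other 11 − k at least 6 each.
So the total is at least 89k + 6(11 − k) = 66 + 83k. This must be ≤ 410, giving k ≤ 4.
k = 4 is achieved by 4 values at 89 and 7 at 6, total 398; add 12 to one value (staying below 89) to reach 410.

4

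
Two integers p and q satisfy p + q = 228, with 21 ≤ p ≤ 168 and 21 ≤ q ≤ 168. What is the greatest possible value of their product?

12996

pq = p(228 − p) is maximized when p is as near 228/2 as the bounds allow.
Taking p = 114 and q = 114 (both in [21, 168]) gives pq = 12996.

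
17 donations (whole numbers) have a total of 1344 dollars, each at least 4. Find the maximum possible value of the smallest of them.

79

The average is 1344/17 < 80, so some value is ≤ 79.
Taking 16 copies of 79 and 1 copy of 80 gives exactly 1344, so 79 is attained.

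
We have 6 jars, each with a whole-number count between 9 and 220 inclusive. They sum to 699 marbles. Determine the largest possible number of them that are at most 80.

4

Suppose k of them are at most 80. Those contribute at most 80 each and the rest at most 220 each.
So the total is at most 80k + 220(6 − k) = 1320 − 140k. This must still be ≥ 699, so k ≤ 4.
k = 4 is achieved by 4 values at 80 and 2 at 220, total 760; lower one of the 220's by 61 (still > 80) to reach 699.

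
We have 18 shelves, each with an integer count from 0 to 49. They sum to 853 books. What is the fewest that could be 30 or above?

If only k of them are at least 30, the other 18 − k are at most 29, so the total is at most k·49 + (18 − k)·29.
This must reach 853, so k·49 + (18 − k)·29 ≥ 853, giving k ≥ 17.
Exactly 17 works: 17 values at 49 and 1 at 29 total 862; lower one of the high values by 9 (still ≥ 30) to hit 853.

17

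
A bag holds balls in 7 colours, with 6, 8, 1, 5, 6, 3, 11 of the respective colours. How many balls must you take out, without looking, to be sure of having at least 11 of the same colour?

40

In the worst case you take as many as possible of each colour without reaching 11: 6 + 8 + 1 + 5 + 6 + 3 + 10 = 39.
The next one must give 11 of some colour, so 39 + 1 = 40.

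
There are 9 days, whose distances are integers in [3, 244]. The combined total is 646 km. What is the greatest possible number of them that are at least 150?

With k values at 150 or above and the rest at least 3, the sum is at least 27 + 147k.
Since the sum is 646, we need 147k ≤ 619, i.e. k ≤ 4.
k = 4 is achieved by 4 values at 150 and 5 at 3, total 615; add 31 to one value (staying below 150) to reach 646.

4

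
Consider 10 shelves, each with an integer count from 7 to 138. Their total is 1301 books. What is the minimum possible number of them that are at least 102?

8

Each value short of 102 is at most 101, costing at least 138 − 101 = 37 against the maximum total of 1380.
We can afford to lose at most 1380 − 1301 = 79, so at most ⌊79/37⌋ = 2 fall short, and at least 8 are ≥ 102.
Exactly 8 works: 8 values at 138 and 2 at 101 total 1306; lower one of the high values by 5 (still ≥ 102) to hit 1301.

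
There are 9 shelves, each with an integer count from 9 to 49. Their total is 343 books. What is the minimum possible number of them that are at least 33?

4

If only k of them are at least 33, the other 9 − k are at most 32, so the total is at most k·49 + (9 − k)·32.
This must reach 343, so k·49 + (9 − k)·32 ≥ 343, giving k ≥ 4.
Exactly 4 works: 4 values at 49 and 5 at 32 total 356; lower one of the high values by 13 (still ≥ 33) to hit 343.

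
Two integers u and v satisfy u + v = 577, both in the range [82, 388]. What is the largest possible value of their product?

With u + v fixed, uv peaks when the two are closest together.
Taking u = 288 and v = 289 (both in [82, 388]) gives uv = 83232.

83232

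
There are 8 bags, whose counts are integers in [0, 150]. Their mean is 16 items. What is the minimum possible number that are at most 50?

6

The total is 8 × 16 = 128.
If only k of them are at most 50, the other 8 − k are at least 51, so the total is at least (8 − k)·51 + k·0.
This is ≤ 128, so (8 − k)·51 + 0k ≤ 128, which gives k ≥ 6.
Exactly 6 works: 6 values at 0 and 2 at 51 total 102; raise one of the low values by 26 (still ≤ 50) to hit 128.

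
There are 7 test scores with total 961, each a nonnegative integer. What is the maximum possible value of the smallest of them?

The average is 961/7 < 138, so some value is ≤ 137.
Taking 5 copies of 137 and 2 copies of 138 gives exactly 961, so 137 is attained.

137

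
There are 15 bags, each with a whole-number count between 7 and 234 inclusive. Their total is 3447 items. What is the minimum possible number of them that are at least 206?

If only k of them are at least 206, the other 15 − k are at most 205, so the total is at most k·234 + (15 − k)·205.
This must reach 3447, so k·234 + (15 − k)·205 ≥ 3447, giving k ≥ 13.
Exactly 13 works: 13 values at 234 and 2 at 205 total 3452; lower one of the high values by 5 (still ≥ 206) to hit 3447.

13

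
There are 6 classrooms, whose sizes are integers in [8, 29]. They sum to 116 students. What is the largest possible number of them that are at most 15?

Each value at 15 or below falls at least 29 − 15 = 14 short of the ceiling 29.
The ceiling total is 6 × 29 = 174, and we need 116, so at most ⌊(174 − 116)/14⌋ = 4 can be that low.
k = 4 is achieved by 4 values at 15 and 2 at 29, total 118; lower one of the 29's by 2 (still > 15) to reach 116.

4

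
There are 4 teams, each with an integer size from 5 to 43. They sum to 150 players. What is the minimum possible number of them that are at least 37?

If only k of them are at least 37, the other 4 − k are at most 36, so the total is at most k·43 + (4 − k)·36.
This must reach 150, so k·43 + (4 − k)·36 ≥ 150, giving k ≥ 1.
Exactly 1 works: 1 value at 43 and 3 at 36 total 151; lower one of the high values by 1 (still ≥ 37) to hit 150.

1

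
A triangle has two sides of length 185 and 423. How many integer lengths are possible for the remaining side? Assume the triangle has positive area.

The triangle inequality gives |185 − 423| < c < 185 + 423, i.e. 238 < c < 608.
So c can be any integer from 239 to 607: 369 values.

369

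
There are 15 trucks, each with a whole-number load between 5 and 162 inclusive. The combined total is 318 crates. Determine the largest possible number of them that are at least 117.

2

Suppose k of them are at least 117. Those contribute at least 117 each and the other 15 − k at least 5 each.
So the total is at least 117k + 5(15 − k) = 75 + 112k. This must be ≤ 318, giving k ≤ 2.
k = 2 is achieved by 2 values at 117 and 13 at 5, total 299; add 19 to one value (staying below 117) to reach 318.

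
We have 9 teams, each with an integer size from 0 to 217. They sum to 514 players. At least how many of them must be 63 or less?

Each value above 63 is at least 64, contributing at least 64 − 0 = 64 above the floor 0.
The sum exceeds the floor total 0 by 514, so at most ⌊514/64⌋ = 8 exceed 63, and at least 1 are ≤ 63.
Exactly 1 works: 1 value at 0 and 8 at 64 total 512; raise one of the low values by 2 (still ≤ 63) to hit 514.

1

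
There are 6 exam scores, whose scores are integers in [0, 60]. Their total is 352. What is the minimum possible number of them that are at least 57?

If only k of them are at least 57, the other 6 − k are at most 56, so the total is at most k·60 + (6 − k)·56.
This must reach 352, so k·60 + (6 − k)·56 ≥ 352, giving k ≥ 4.
Exactly 4 works: 4 values at 60 and 2 at 56 total 352.

4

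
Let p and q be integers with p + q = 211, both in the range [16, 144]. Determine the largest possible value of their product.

For a fixed sum, the product pq is largest when p and q are as close as possible.
Taking p = 105 and q = 106 (both in [16, 144]) gives pq = 11130.

11130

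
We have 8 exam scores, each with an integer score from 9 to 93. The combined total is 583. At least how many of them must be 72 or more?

Suppose at most 8 − j of them reach 72; then j values are ≤ 71 and the rest ≤ 93.
The total is then ≤ 71·j + 93·(8 − j) = 744 − 22j. For this to be ≥ 583 we need j ≤ 7, so at least 8 − 7 = 1 must reach 72.
Exactly 1 works: 1 value at 93 and 7 at 71 total 590; lower one of the high values by 7 (still ≥ 72) to hit 583.

1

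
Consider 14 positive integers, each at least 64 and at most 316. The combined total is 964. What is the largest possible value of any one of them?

132

To make one integer as large as possible, make the other 13 as small as possible.
The other 13 contribute at least 13 × 64 = 832, leaving at most 964 − 832 = 132.
Since 132 ≤ 316, this is achievable: one at 132 and 13 at 64.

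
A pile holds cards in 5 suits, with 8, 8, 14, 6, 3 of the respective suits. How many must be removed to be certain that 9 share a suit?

34

In the worst case you take as many as possible of each suit without reaching 9: 8 + 8 + 8 + 6 + 3 = 33.
The next one must give 9 of some suit, so 33 + 1 = 34.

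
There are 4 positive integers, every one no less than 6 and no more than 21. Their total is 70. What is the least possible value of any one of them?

7

Minimizing one value means maximizing the remaining 3.
The other 3 contribute at most 3 × 21 = 63, leaving at least 70 − 63 = 7.
Since 7 ≥ 6, this is achievable: one at 7 and 3 at 21.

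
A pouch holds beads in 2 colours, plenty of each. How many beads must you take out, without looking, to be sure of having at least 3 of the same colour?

5

In the worst case you draw 2 of each of the 2 colours: 2 × 2 = 4.
One more forces 3 of some colour, so 4 + 1 = 5.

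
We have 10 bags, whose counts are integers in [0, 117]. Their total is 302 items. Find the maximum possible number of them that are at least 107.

Suppose k of them are at least 107. Those contribute at least 107 each and the other 10 − k at least 0 each.
So the total is at least 107k + 0(10 − k) = 0 + 107k. This must be ≤ 302, giving k ≤ 2.
k = 2 is achieved by 2 values at 107 and 8 at 0, total 214; add 88 to one value (staying below 107) to reach 302.

2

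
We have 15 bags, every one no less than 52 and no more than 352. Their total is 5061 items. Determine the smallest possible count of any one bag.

133

To make one bag as small as possible, make the other 14 as large as possible.
The other 14 contribute at most 14 × 352 = 4928, leaving at least 5061 − 4928 = 133.
Since 133 ≥ 52, this is achievable: one at 133 and 14 at 352.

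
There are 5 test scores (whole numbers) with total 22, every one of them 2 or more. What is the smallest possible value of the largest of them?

Some value must be at least ⌈22/5⌉ = 5, since 5 × 4 = 20 < 22.
Achievable: 2 of them at 5 and 3 at 4 total 22.

5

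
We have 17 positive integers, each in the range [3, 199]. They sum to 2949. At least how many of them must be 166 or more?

5

If only k of them are at least 166, the other 17 − k are at most 165, so the total is at most k·199 + (17 − k)·165.
This must reach 2949, so k·199 + (17 − k)·165 ≥ 2949, giving k ≥ 5.
Exactly 5 works: 5 values at 199 and 12 at 165 total 2975; lower one of the high values by 26 (still ≥ 166) to hit 2949.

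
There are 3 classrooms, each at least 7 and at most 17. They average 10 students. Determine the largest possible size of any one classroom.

16

Maximizing one value means minimizing the remaining 2.
The total is 3 × 10 = 30.
The other 2 contribute at least 2 × 7 = 14, leaving at most 30 − 14 = 16.
Since 16 ≤ 17, this is achievable: one at 16 and 2 at 7.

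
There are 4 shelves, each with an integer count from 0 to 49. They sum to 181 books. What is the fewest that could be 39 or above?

Each value short of 39 is at most 38, costing at least 49 − 38 = 11 against the maximum total of 196.
We can afford to lose at most 196 − 181 = 15, so at most ⌊15/11⌋ = 1 fall short, and at least 3 are ≥ 39.
Exactly 3 works: 3 values at 49 and 1 at 38 total 185; lower one of the high values by 4 (still ≥ 39) to hit 181.

3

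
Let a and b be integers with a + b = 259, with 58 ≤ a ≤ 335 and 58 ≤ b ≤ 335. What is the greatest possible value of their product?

16770

ab = a(259 − a) is maximized when a is as near 259/2 as the bounds allow.
Taking a = 129 and b = 130 (both in [58, 335]) gives ab = 16770.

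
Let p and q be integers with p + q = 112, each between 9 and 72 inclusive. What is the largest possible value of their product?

3136

With p + q fixed, pq peaks when the two are closest together.
Taking p = 56 and q = 56 (both in [9, 72]) gives pq = 3136.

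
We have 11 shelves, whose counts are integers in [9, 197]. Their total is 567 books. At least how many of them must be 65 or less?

If only k of them are at most 65, the other 11 − k are at least 66, so the total is at least (11 − k)·66 + k·9.
This is ≤ 567, so (11 − k)·66 + 9k ≤ 567, which gives k ≥ 3.
Exactly 3 works: 3 values at 9 and 8 at 66 total 555; raise one of the low values by 12 (still ≤ 65) to hit 567.

3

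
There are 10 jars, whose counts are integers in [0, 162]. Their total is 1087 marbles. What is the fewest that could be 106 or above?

If only k of them are at least 106, the other 10 − k are at most 105, so the total is at most k·162 + (10 − k)·105.
This must reach 1087, so k·162 + (10 − k)·105 ≥ 1087, giving k ≥ 1.
Exactly 1 works: 1 value at 162 and 9 at 105 total 1107; lower one of the high values by 20 (still ≥ 106) to hit 1087.

1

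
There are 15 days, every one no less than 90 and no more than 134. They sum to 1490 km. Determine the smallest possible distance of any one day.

90

To make one day as small as possible, make the other 14 as large as possible.
The other 14 can take up 14 × 134 = 1876 ≥ 1490 − 90, so one day can sit at its floor of 90.
Achievable: one at 90 and the other 14 totalling 1400, which fits since 14 × 90 ≤ 1400 ≤ 14 × 134.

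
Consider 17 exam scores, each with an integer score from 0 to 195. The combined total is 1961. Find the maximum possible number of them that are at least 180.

10

With k values at 180 or above and the rest at least 0, the sum is at least 0 + 180k.
Since the sum is 1961, we need 180k ≤ 1961, i.e. k ≤ 10.
k = 10 is achieved by 10 values at 180 and 7 at 0, total 1800; add 161 to one value (staying below 180) to reach 1961.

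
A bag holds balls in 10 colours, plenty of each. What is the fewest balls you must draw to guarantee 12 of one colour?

111

In the worst case you draw 11 of each of the 10 colours: 10 × 11 = 110.
One more forces 12 of some colour, so 110 + 1 = 111.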